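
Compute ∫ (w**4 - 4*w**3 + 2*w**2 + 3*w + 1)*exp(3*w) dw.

Use integration by parts with u = w**4 - 4*w**3 + 2*w**2 + 3*w + 1, dv = exp(3*w) dw, so v = exp(3*w)/3.
Apply parts 4 times (tabular method): alternate signs, differentiate u down to 0, integrate dv up.

(27*w**4 - 144*w**3 + 198*w**2 - 51*w + 44)*exp(3*w)/81 + C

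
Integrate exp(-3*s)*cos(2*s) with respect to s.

Let I denote the integral. Integrate by parts with u = cos(2*s), dv = exp(-3*s) ds, so v = -exp(-3*s)/3: I = -exp(-3*s)*cos(2*s)/3 − (2/3)·∫ exp(-3*s)*sin(2*s) ds.
Apply parts again with u = sin(2*s), dv = exp(-3*s) ds: ∫ exp(-3*s)*sin(2*s) ds = -exp(-3*s)*sin(2*s)/3 + (2/3)·I. Substituting back brings back I: I = 2*exp(-3*s)*sin(2*s)/9 - exp(-3*s)*cos(2*s)/3 − (4/9)·I.
Solving for I: (1 + 4/9)·I equals the remaining terms, so I = (9/13)·(2*exp(-3*s)*sin(2*s)/9 - exp(-3*s)*cos(2*s)/3).

2*exp(-3*s)*sin(2*s)/13 - 3*exp(-3*s)*cos(2*s)/13 + C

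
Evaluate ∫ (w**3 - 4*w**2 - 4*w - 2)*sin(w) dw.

-w**3*cos(w) + 3*w**2*sin(w) + 4*w**2*cos(w) - 8*w*sin(w) + 10*w*cos(w) - 10*sin(w) - 6*cos(w) + C

Use integration by parts with u = w**3 - 4*w**2 - 4*w - 2, dv = sin(w) dw, so v = -cos(w).
Apply parts 3 times (tabular method): alternate signs, differentiate u down to 0, integrate dv up.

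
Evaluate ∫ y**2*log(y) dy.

y**3*log(y)/3 - y**3/9 + C

Use integration by parts with u = log(y), dv = y**2 dy.
Then du = 1/y dy and v = y**3/3.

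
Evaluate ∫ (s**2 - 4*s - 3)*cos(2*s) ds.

Use integration by parts with u = s**2 - 4*s - 3, dv = cos(2*s) ds, so v = sin(2*s)/2.
Apply parts 2 times (tabular method): alternate signs, differentiate u down to 0, integrate dv up.

s**2*sin(2*s)/2 - 2*s*sin(2*s) + s*cos(2*s)/2 - 7*sin(2*s)/4 - cos(2*s) + C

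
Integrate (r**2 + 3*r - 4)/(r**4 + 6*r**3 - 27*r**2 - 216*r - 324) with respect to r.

25*log(r - 6)/486 + 19*log(r + 3)/243 - 7*log(r + 6)/54 - 4/(27*r + 81) + C

Factor the denominator: (r - 6)*(r + 3)**2*(r + 6).
Partial-fraction decomposition: -7/(54*(r + 6)) + 19/(243*(r + 3)) + 4/(27*(r + 3)**2) + 25/(486*(r - 6)).
Integrate each term; A/(r−a) gives A·log|r−a|; A/(r−a)² gives −A/(r−a).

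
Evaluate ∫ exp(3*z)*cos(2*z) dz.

Let I denote the integral. Integrate by parts with u = cos(2*z), dv = exp(3*z) dz, so v = exp(3*z)/3: I = exp(3*z)*cos(2*z)/3 + (2/3)·∫ exp(3*z)*sin(2*z) dz.
Apply parts again with u = sin(2*z), dv = exp(3*z) dz: ∫ exp(3*z)*sin(2*z) dz = exp(3*z)*sin(2*z)/3 − (2/3)·I. Substituting back brings back I: I = 2*exp(3*z)*sin(2*z)/9 + exp(3*z)*cos(2*z)/3 − (4/9)·I.
Solving for I: (1 + 4/9)·I equals the remaining terms, so I = (9/13)·(2*exp(3*z)*sin(2*z)/9 + exp(3*z)*cos(2*z)/3).

2*exp(3*z)*sin(2*z)/13 + 3*exp(3*z)*cos(2*z)/13 + C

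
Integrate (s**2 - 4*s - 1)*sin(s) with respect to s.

Use integration by parts with u = s**2 - 4*s - 1, dv = sin(s) ds, so v = -cos(s).
Apply parts 2 times (tabular method): alternate signs, differentiate u down to 0, integrate dv up.

-s**2*cos(s) + 2*s*sin(s) + 4*s*cos(s) - 4*sin(s) + 3*cos(s) + C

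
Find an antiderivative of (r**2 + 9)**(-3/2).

r/(9*sqrt(r**2 + 9)) + C

Substitute r = 3·tan(θ), so dr = 3·sec(θ)^2 dθ and the radical becomes sqrt(r**2 + 9) = 3·sec(θ) by the Pythagorean identity.
Integrate the resulting trig expression in θ, then back-substitute tan(θ) = r/3, sec(θ) = sqrt(r**2 + 9)/3 (absorbing any constant into C).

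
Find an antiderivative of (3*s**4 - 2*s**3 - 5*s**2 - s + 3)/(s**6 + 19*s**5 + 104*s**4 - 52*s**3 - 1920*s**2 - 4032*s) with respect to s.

Factor the denominator: s*(s - 4)*(s + 4)*(s + 6)**2*(s + 7).
Partial-fraction decomposition: -7654/(231*(s + 7)) + 37171/(1200*(s + 6)) - 1383/(40*(s + 6)**2) + 823/(384*(s + 4)) + 559/(35200*(s - 4)) - 1/(1344*s).
Integrate each term; A/(s−a) gives A·log|s−a|; A/(s−a)² gives −A/(s−a).

-log(s)/1344 + 559*log(s - 4)/35200 + 823*log(s + 4)/384 + 37171*log(s + 6)/1200 - 7654*log(s + 7)/231 + 1383/(40*s + 240) + C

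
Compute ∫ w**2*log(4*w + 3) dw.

Use integration by parts with u = log(4*w + 3), dv = w**2 dw.
Then du = 4/(4*w + 3) dw and v = w**3/3.

w**3*log(4*w + 3)/3 - w**3/9 + w**2/8 - 3*w/16 + 9*log(4*w + 3)/64 + C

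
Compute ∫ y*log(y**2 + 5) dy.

y**2*log(y**2 + 5)/2 - y**2/2 + 5*log(y**2 + 5)/2 + C

Let u = y**2 + 5, so du = (2*y) dy.
The integral becomes (1/2)·∫ log(u) du; integrate by parts with u′=log(u), dv′=du.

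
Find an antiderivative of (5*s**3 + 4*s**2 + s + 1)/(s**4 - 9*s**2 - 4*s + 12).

7*log(s - 3)/2 - 11*log(s - 1)/18 + 19*log(s + 2)/9 + 5/(3*s + 6) + C

Factor the denominator: (s - 3)*(s - 1)*(s + 2)**2.
Partial-fraction decomposition: 19/(9*(s + 2)) - 5/(3*(s + 2)**2) - 11/(18*(s - 1)) + 7/(2*(s - 3)).
Integrate each term; A/(s−a) gives A·log|s−a|; A/(s−a)² gives −A/(s−a).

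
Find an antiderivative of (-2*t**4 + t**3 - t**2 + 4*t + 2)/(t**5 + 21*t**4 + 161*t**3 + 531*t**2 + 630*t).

Factor the denominator: t*(t + 3)*(t + 5)*(t + 6)*(t + 7).
Partial-fraction decomposition: -1305/(14*(t + 7)) + 1433/(9*(t + 6)) - 709/(10*(t + 5)) + 26/(9*(t + 3)) + 1/(315*t).
Integrate each term: A/(t−a) contributes A·log|t−a|.

log(t)/315 + 26*log(t + 3)/9 - 709*log(t + 5)/10 + 1433*log(t + 6)/9 - 1305*log(t + 7)/14 + C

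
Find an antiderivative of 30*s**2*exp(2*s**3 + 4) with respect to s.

5*exp(2*s**3 + 4) + C

Let u = 2*s**3 + 4, so du = (6*s**2) ds.
Rewriting, the integral becomes 5·∫ e^u du = 5·e^u.
Substituting back, u = 2*s**3 + 4.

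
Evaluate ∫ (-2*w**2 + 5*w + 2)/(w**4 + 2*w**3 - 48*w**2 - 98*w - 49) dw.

-61*log(w - 7)/896 - 221*log(w + 1)/1152 + 131*log(w + 7)/504 - 5/(48*w + 48) + C

Factor the denominator: (w - 7)*(w + 1)**2*(w + 7).
Partial-fraction decomposition: 131/(504*(w + 7)) - 221/(1152*(w + 1)) + 5/(48*(w + 1)**2) - 61/(896*(w - 7)).
Integrate each term; A/(w−a) gives A·log|w−a|; A/(w−a)² gives −A/(w−a).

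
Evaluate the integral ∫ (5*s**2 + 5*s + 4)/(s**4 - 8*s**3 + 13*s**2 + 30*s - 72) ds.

52*log(s - 4)/3 - 431*log(s - 3)/25 - 7*log(s + 2)/75 + 64/(5*s - 15) + C

Factor the denominator: (s - 4)*(s - 3)**2*(s + 2).
Partial-fraction decomposition: -7/(75*(s + 2)) - 431/(25*(s - 3)) - 64/(5*(s - 3)**2) + 52/(3*(s - 4)).
Integrate each term; A/(s−a) gives A·log|s−a|; A/(s−a)² gives −A/(s−a).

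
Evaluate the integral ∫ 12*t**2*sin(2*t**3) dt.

Let u = 2*t**3, so du = (6*t**2) dt.
Rewriting, the integral becomes 2·∫ sin(u) du = 2·-cos(u).
Substituting back, u = 2*t**3.

-2*cos(2*t**3) + C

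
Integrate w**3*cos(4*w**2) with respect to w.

Let u = w², du = 2w dw; rewrite as (1/2)∫ u^1·cos(4u) du.
Now integrate by parts 1 time.

w**2*sin(4*w**2)/8 + cos(4*w**2)/32 + C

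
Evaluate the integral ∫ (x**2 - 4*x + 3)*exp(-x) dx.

(-x**2 + 2*x - 1)*exp(-x) + C

Use integration by parts with u = x**2 - 4*x + 3, dv = exp(-x) dx, so v = -exp(-x).
Apply parts 2 times (tabular method): alternate signs, differentiate u down to 0, integrate dv up.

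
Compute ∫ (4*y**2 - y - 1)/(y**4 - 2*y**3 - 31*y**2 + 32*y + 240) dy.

Factor the denominator: (y - 5)*(y - 4)*(y + 3)*(y + 4).
Partial-fraction decomposition: -67/(72*(y + 4)) + 19/(28*(y + 3)) - 59/(56*(y - 4)) + 47/(36*(y - 5)).
Integrate each term: A/(y−a) contributes A·log|y−a|.

47*log(y - 5)/36 - 59*log(y - 4)/56 + 19*log(y + 3)/28 - 67*log(y + 4)/72 + C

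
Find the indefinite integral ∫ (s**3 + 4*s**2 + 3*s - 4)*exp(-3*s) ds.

(-9*s**3 - 45*s**2 - 57*s + 17)*exp(-3*s)/27 + C

Use integration by parts with u = s**3 + 4*s**2 + 3*s - 4, dv = exp(-3*s) ds, so v = -exp(-3*s)/3.
Apply parts 3 times (tabular method): alternate signs, differentiate u down to 0, integrate dv up.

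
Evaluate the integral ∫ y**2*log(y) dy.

y**3*log(y)/3 - y**3/9 + C

Use integration by parts with u = log(y), dv = y**2 dy.
Then du = 1/y dy and v = y**3/3.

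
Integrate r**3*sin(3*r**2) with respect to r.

-r**2*cos(3*r**2)/6 + sin(3*r**2)/18 + C

Let u = r², du = 2r dr; rewrite as (1/2)∫ u^1·sin(3u) du.
Now integrate by parts 1 time.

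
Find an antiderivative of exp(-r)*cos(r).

Let I denote the integral. Integrate by parts with u = cos(r), dv = exp(-r) dr, so v = -exp(-r): I = -exp(-r)*cos(r) − ∫ exp(-r)*sin(r) dr.
Apply parts again with u = sin(r), dv = exp(-r) dr: ∫ exp(-r)*sin(r) dr = -exp(-r)*sin(r) + I. Substituting back brings back I: I = exp(-r)*sin(r) - exp(-r)*cos(r) − I.
Solving for I: (1 + 1)·I equals the remaining terms, so I = (1/2)·(exp(-r)*sin(r) - exp(-r)*cos(r)).

exp(-r)*sin(r)/2 - exp(-r)*cos(r)/2 + C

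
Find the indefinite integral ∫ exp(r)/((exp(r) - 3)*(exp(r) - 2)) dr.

log(exp(r) - 3) - log(exp(r) - 2) + C

Let u = e^r, du = e^r dr.
The integral becomes ∫ du/((u-3)(u-2)); decompose into partial fractions.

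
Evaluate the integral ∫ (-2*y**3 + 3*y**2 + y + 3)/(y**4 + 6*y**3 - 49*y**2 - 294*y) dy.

Factor the denominator: y*(y - 7)*(y + 6)*(y + 7).
Partial-fraction decomposition: -829/(98*(y + 7)) + 179/(26*(y + 6)) - 529/(1274*(y - 7)) - 1/(98*y).
Integrate each term: A/(y−a) contributes A·log|y−a|.

-log(y)/98 - 529*log(y - 7)/1274 + 179*log(y + 6)/26 - 829*log(y + 7)/98 + C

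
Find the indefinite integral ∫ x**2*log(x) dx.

x**3*log(x)/3 - x**3/9 + C

Use integration by parts with u = log(x), dv = x**2 dx.
Then du = 1/x dx and v = x**3/3.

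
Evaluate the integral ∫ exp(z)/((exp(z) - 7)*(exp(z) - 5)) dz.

Let u = e^z, du = e^z dz.
The integral becomes ∫ du/((u-7)(u-5)); decompose into partial fractions.

log(exp(z) - 7)/2 - log(exp(z) - 5)/2 + C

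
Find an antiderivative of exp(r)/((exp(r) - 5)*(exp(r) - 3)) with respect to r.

log(exp(r) - 5)/2 - log(exp(r) - 3)/2 + C

Let u = e^r, du = e^r dr.
The integral becomes ∫ du/((u-5)(u-3)); decompose into partial fractions.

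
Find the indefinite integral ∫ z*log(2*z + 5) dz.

Use integration by parts with u = log(2*z + 5), dv = z dz.
Then du = 2/(2*z + 5) dz and v = z**2/2.

z**2*log(2*z + 5)/2 - z**2/4 + 5*z/4 - 25*log(2*z + 5)/8 + C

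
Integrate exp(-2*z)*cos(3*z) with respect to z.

3*exp(-2*z)*sin(3*z)/13 - 2*exp(-2*z)*cos(3*z)/13 + C

Let I denote the integral. Integrate by parts with u = cos(3*z), dv = exp(-2*z) dz, so v = -exp(-2*z)/2: I = -exp(-2*z)*cos(3*z)/2 − (3/2)·∫ exp(-2*z)*sin(3*z) dz.
Apply parts again with u = sin(3*z), dv = exp(-2*z) dz: ∫ exp(-2*z)*sin(3*z) dz = -exp(-2*z)*sin(3*z)/2 + (3/2)·I. Substituting back brings back I: I = 3*exp(-2*z)*sin(3*z)/4 - exp(-2*z)*cos(3*z)/2 − (9/4)·I.
Solving for I: (1 + 9/4)·I equals the remaining terms, so I = (4/13)·(3*exp(-2*z)*sin(3*z)/4 - exp(-2*z)*cos(3*z)/2).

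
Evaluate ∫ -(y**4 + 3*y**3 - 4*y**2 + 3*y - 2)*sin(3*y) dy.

Use integration by parts with u = y**4 + 3*y**3 - 4*y**2 + 3*y - 2, dv = -sin(3*y) dy, so v = cos(3*y)/3.
Apply parts 4 times (tabular method): alternate signs, differentiate u down to 0, integrate dv up.

y**4*cos(3*y)/3 - 4*y**3*sin(3*y)/9 + y**3*cos(3*y) - y**2*sin(3*y) - 16*y**2*cos(3*y)/9 + 32*y*sin(3*y)/27 + y*cos(3*y)/3 - sin(3*y)/9 - 22*cos(3*y)/81 + C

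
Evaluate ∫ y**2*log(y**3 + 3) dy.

y**3*log(y**3 + 3)/3 - y**3/3 + log(y**3 + 3) + C

Let u = y**3 + 3, so du = (3*y**2) dy.
The integral becomes (1/3)·∫ log(u) du; integrate by parts with u′=log(u), dv′=du.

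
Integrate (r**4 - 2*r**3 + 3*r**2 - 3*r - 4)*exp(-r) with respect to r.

(-r**4 - 2*r**3 - 9*r**2 - 15*r - 11)*exp(-r) + C

Use integration by parts with u = r**4 - 2*r**3 + 3*r**2 - 3*r - 4, dv = exp(-r) dr, so v = -exp(-r).
Apply parts 4 times (tabular method): alternate signs, differentiate u down to 0, integrate dv up.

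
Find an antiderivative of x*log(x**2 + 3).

Let u = x**2 + 3, so du = (2*x) dx.
The integral becomes (1/2)·∫ log(u) du; integrate by parts with u′=log(u), dv′=du.

x**2*log(x**2 + 3)/2 - x**2/2 + 3*log(x**2 + 3)/2 + C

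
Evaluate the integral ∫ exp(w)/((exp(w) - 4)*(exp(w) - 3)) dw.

log(exp(w) - 4) - log(exp(w) - 3) + C

Let u = e^w, du = e^w dw.
The integral becomes ∫ du/((u-4)(u-3)); decompose into partial fractions.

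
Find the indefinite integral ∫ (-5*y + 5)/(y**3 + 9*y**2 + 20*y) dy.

Factor the denominator: y*(y + 4)*(y + 5).
Partial-fraction decomposition: 6/(y + 5) - 25/(4*(y + 4)) + 1/(4*y).
Integrate each term: A/(y−a) contributes A·log|y−a|.

log(y)/4 - 25*log(y + 4)/4 + 6*log(y + 5) + C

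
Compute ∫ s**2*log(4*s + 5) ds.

Use integration by parts with u = log(4*s + 5), dv = s**2 ds.
Then du = 4/(4*s + 5) ds and v = s**3/3.

s**3*log(4*s + 5)/3 - s**3/9 + 5*s**2/24 - 25*s/48 + 125*log(4*s + 5)/192 + C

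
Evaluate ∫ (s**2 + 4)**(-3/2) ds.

Substitute s = 2·tan(θ), so ds = 2·sec(θ)^2 dθ and the radical becomes sqrt(s**2 + 4) = 2·sec(θ) by the Pythagorean identity.
Integrate the resulting trig expression in θ, then back-substitute tan(θ) = s/2, sec(θ) = sqrt(s**2 + 4)/2 (absorbing any constant into C).

s/(4*sqrt(s**2 + 4)) + C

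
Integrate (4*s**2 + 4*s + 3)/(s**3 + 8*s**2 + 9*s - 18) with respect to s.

11*log(s - 1)/28 - 9*log(s + 3)/4 + 41*log(s + 6)/7 + C

Factor the denominator: (s - 1)*(s + 3)*(s + 6).
Partial-fraction decomposition: 41/(7*(s + 6)) - 9/(4*(s + 3)) + 11/(28*(s - 1)).
Integrate each term: A/(s−a) contributes A·log|s−a|.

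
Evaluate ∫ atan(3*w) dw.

w*atan(3*w) - log(9*w**2 + 1)/6 + C

Use integration by parts with u = arctan(3*w), dv = dw.
Then du = 3/(9*w**2 + 1) dw.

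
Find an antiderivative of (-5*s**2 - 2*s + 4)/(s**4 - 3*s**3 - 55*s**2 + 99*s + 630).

Factor the denominator: (s - 7)*(s - 5)*(s + 3)*(s + 6).
Partial-fraction decomposition: 164/(429*(s + 6)) - 7/(48*(s + 3)) + 131/(176*(s - 5)) - 51/(52*(s - 7)).
Integrate each term: A/(s−a) contributes A·log|s−a|.

-51*log(s - 7)/52 + 131*log(s - 5)/176 - 7*log(s + 3)/48 + 164*log(s + 6)/429 + C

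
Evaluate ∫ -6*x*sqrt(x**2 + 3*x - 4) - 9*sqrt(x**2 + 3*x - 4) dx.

-2*(x**2 + 3*x - 4)**(3/2) + C

Let u = x**2 + 3*x - 4, so du = (2*x + 3) dx.
Rewriting, the integral becomes -3·∫ √u du = -3·(2/3)u^(3/2).
Substituting back, u = x**2 + 3*x - 4.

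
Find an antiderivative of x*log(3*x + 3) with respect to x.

Use integration by parts with u = log(3*x + 3), dv = x dx.
Then du = 3/(3*x + 3) dx and v = x**2/2.

x**2*log(3*x + 3)/2 - x**2/4 + x/2 - log(x + 1)/2 + C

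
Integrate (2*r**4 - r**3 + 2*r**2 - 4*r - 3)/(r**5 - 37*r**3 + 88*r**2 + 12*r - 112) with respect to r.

461*log(r - 4)/220 - 343*log(r - 2)/324 - log(r + 1)/45 + 878*log(r + 7)/891 + 7/(18*r - 36) + C

Factor the denominator: (r - 4)*(r - 2)**2*(r + 1)*(r + 7).
Partial-fraction decomposition: 878/(891*(r + 7)) - 1/(45*(r + 1)) - 343/(324*(r - 2)) - 7/(18*(r - 2)**2) + 461/(220*(r - 4)).
Integrate each term; A/(r−a) gives A·log|r−a|; A/(r−a)² gives −A/(r−a).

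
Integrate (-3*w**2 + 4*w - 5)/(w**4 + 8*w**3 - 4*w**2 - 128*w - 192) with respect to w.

Factor the denominator: (w - 4)*(w + 2)*(w + 4)*(w + 6).
Partial-fraction decomposition: 137/(80*(w + 6)) - 69/(32*(w + 4)) + 25/(48*(w + 2)) - 37/(480*(w - 4)).
Integrate each term: A/(w−a) contributes A·log|w−a|.

-37*log(w - 4)/480 + 25*log(w + 2)/48 - 69*log(w + 4)/32 + 137*log(w + 6)/80 + C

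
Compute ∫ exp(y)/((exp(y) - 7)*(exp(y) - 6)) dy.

log(exp(y) - 7) - log(exp(y) - 6) + C

Let u = e^y, du = e^y dy.
The integral becomes ∫ du/((u-7)(u-6)); decompose into partial fractions.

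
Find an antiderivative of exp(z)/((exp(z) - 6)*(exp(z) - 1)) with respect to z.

log(exp(z) - 6)/5 - log(exp(z) - 1)/5 + C

Let u = e^z, du = e^z dz.
The integral becomes ∫ du/((u-6)(u-1)); decompose into partial fractions.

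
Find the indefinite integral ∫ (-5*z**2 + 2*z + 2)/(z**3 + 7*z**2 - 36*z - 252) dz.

-83*log(z - 6)/78 + 95*log(z + 6)/6 - 257*log(z + 7)/13 + C

Factor the denominator: (z - 6)*(z + 6)*(z + 7).
Partial-fraction decomposition: -257/(13*(z + 7)) + 95/(6*(z + 6)) - 83/(78*(z - 6)).
Integrate each term: A/(z−a) contributes A·log|z−a|.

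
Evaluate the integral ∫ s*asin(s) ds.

s**2*asin(s)/2 + s*sqrt(-s**2 + 1)/4 - asin(s)/4 + C

Use integration by parts with u = arcsin(s), dv = s ds.
Then du = 1/sqrt(-s**2 + 1) ds.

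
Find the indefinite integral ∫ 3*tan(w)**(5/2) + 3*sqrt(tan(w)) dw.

Let u = tan(w), so du = (tan(w)**2 + 1) dw.
Rewriting, the integral becomes 3·∫ √u du = 3·(2/3)u^(3/2).
Substituting back, u = tan(w).

2*tan(w)**(3/2) + C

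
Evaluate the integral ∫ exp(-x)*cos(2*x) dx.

Let I denote the integral. Integrate by parts with u = cos(2*x), dv = exp(-x) dx, so v = -exp(-x): I = -exp(-x)*cos(2*x) − 2·∫ exp(-x)*sin(2*x) dx.
Apply parts again with u = sin(2*x), dv = exp(-x) dx: ∫ exp(-x)*sin(2*x) dx = -exp(-x)*sin(2*x) + 2·I. Substituting back brings back I: I = 2*exp(-x)*sin(2*x) - exp(-x)*cos(2*x) − 4·I.
Solving for I: (1 + 4)·I equals the remaining terms, so I = (1/5)·(2*exp(-x)*sin(2*x) - exp(-x)*cos(2*x)).

2*exp(-x)*sin(2*x)/5 - exp(-x)*cos(2*x)/5 + C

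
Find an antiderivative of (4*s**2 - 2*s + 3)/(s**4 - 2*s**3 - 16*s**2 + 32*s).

3*log(s)/32 + 59*log(s - 4)/64 - 5*log(s - 2)/8 - 25*log(s + 4)/64 + C

Factor the denominator: s*(s - 4)*(s - 2)*(s + 4).
Partial-fraction decomposition: -25/(64*(s + 4)) - 5/(8*(s - 2)) + 59/(64*(s - 4)) + 3/(32*s).
Integrate each term: A/(s−a) contributes A·log|s−a|.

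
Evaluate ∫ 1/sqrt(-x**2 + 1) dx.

Substitute x = sin(θ), so dx = cos(θ) dθ and the radical becomes sqrt(-x**2 + 1) = cos(θ) by the Pythagorean identity.
Integrate the resulting trig expression in θ, then back-substitute θ = asin(x), sin(θ) = x, cos(θ) = sqrt(-x**2 + 1) (absorbing any constant into C).

asin(x) + C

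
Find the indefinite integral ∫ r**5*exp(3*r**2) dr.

(9*r**4 - 6*r**2 + 2)*exp(3*r**2)/54 + C

Let u = r², du = 2r dr; rewrite as (1/2)∫ u^2·exp(3u) du.
Now integrate by parts 2 times.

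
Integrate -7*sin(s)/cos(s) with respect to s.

7*log(cos(s)) + C

Let u = cos(s), so du = (-sin(s)) ds.
Rewriting, the integral becomes 7·∫ 1/u du = 7·log(u).
Substituting back, u = cos(s).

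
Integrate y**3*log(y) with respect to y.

Use integration by parts with u = log(y), dv = y**3 dy.
Then du = 1/y dy and v = y**4/4.

y**4*log(y)/4 - y**4/16 + C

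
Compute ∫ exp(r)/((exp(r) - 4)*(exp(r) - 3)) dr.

Let u = e^r, du = e^r dr.
The integral becomes ∫ du/((u-4)(u-3)); decompose into partial fractions.

log(exp(r) - 4) - log(exp(r) - 3) + C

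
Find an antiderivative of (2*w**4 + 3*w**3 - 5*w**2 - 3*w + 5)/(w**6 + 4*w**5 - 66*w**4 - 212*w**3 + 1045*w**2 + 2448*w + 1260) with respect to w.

3047*log(w - 6)/7644 - 745*log(w - 5)/2376 + 23*log(w + 1)/3675 + 1787*log(w + 6)/3300 - 1777*log(w + 7)/2808 - 1/(630*w + 630) + C

Factor the denominator: (w - 6)*(w - 5)*(w + 1)**2*(w + 6)*(w + 7).
Partial-fraction decomposition: -1777/(2808*(w + 7)) + 1787/(3300*(w + 6)) + 23/(3675*(w + 1)) + 1/(630*(w + 1)**2) - 745/(2376*(w - 5)) + 3047/(7644*(w - 6)).
Integrate each term; A/(w−a) gives A·log|w−a|; A/(w−a)² gives −A/(w−a).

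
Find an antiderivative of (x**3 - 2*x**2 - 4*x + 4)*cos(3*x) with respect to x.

Use integration by parts with u = x**3 - 2*x**2 - 4*x + 4, dv = cos(3*x) dx, so v = sin(3*x)/3.
Apply parts 3 times (tabular method): alternate signs, differentiate u down to 0, integrate dv up.

x**3*sin(3*x)/3 - 2*x**2*sin(3*x)/3 + x**2*cos(3*x)/3 - 14*x*sin(3*x)/9 - 4*x*cos(3*x)/9 + 40*sin(3*x)/27 - 14*cos(3*x)/27 + C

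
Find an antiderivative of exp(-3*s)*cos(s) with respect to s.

Let I denote the integral. Integrate by parts with u = cos(s), dv = exp(-3*s) ds, so v = -exp(-3*s)/3: I = -exp(-3*s)*cos(s)/3 − (1/3)·∫ exp(-3*s)*sin(s) ds.
Apply parts again with u = sin(s), dv = exp(-3*s) ds: ∫ exp(-3*s)*sin(s) ds = -exp(-3*s)*sin(s)/3 + (1/3)·I. Substituting back brings back I: I = exp(-3*s)*sin(s)/9 - exp(-3*s)*cos(s)/3 − (1/9)·I.
Solving for I: (1 + 1/9)·I equals the remaining terms, so I = (9/10)·(exp(-3*s)*sin(s)/9 - exp(-3*s)*cos(s)/3).

exp(-3*s)*sin(s)/10 - 3*exp(-3*s)*cos(s)/10 + C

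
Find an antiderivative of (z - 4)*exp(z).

Use integration by parts with u = z - 4, dv = exp(z) dz, so v = exp(z).
Apply parts 1 times (tabular method): alternate signs, differentiate u down to 0, integrate dv up.

(z - 5)*exp(z) + C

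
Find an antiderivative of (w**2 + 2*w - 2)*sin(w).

-w**2*cos(w) + 2*w*sin(w) - 2*w*cos(w) + 2*sin(w) + 4*cos(w) + C

Use integration by parts with u = w**2 + 2*w - 2, dv = sin(w) dw, so v = -cos(w).
Apply parts 2 times (tabular method): alternate signs, differentiate u down to 0, integrate dv up.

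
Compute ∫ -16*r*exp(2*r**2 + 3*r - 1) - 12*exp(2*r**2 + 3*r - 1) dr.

-4*exp(2*r**2 + 3*r - 1) + C

Let u = 2*r**2 + 3*r - 1, so du = (4*r + 3) dr.
Rewriting, the integral becomes -4·∫ e^u du = -4·e^u.
Substituting back, u = 2*r**2 + 3*r - 1.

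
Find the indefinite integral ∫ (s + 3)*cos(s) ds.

Use integration by parts with u = s + 3, dv = cos(s) ds, so v = sin(s).
Apply parts 1 times (tabular method): alternate signs, differentiate u down to 0, integrate dv up.

s*sin(s) + 3*sin(s) + cos(s) + C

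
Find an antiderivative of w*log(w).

w**2*log(w)/2 - w**2/4 + C

Use integration by parts with u = log(w), dv = w dw.
Then du = 1/w dw and v = w**2/2.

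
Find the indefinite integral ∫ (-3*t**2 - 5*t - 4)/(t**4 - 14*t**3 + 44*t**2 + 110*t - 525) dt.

Factor the denominator: (t - 7)*(t - 5)**2*(t + 3).
Partial-fraction decomposition: 1/(40*(t + 3)) + 37/(8*(t - 5)) + 13/(2*(t - 5)**2) - 93/(20*(t - 7)).
Integrate each term; A/(t−a) gives A·log|t−a|; A/(t−a)² gives −A/(t−a).

-93*log(t - 7)/20 + 37*log(t - 5)/8 + log(t + 3)/40 - 13/(2*t - 10) + C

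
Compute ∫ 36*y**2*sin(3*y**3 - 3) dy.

-4*cos(3*y**3 - 3) + C

Let u = 3*y**3 - 3, so du = (9*y**2) dy.
Rewriting, the integral becomes 4·∫ sin(u) du = 4·-cos(u).
Substituting back, u = 3*y**3 - 3.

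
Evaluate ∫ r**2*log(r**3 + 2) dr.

Let u = r**3 + 2, so du = (3*r**2) dr.
The integral becomes (1/3)·∫ log(u) du; integrate by parts with u′=log(u), dv′=du.

r**3*log(r**3 + 2)/3 - r**3/3 + 2*log(r**3 + 2)/3 + C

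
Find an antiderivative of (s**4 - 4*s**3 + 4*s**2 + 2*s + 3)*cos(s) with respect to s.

Use integration by parts with u = s**4 - 4*s**3 + 4*s**2 + 2*s + 3, dv = cos(s) ds, so v = sin(s).
Apply parts 4 times (tabular method): alternate signs, differentiate u down to 0, integrate dv up.

s**4*sin(s) - 4*s**3*sin(s) + 4*s**3*cos(s) - 8*s**2*sin(s) - 12*s**2*cos(s) + 26*s*sin(s) - 16*s*cos(s) + 19*sin(s) + 26*cos(s) + C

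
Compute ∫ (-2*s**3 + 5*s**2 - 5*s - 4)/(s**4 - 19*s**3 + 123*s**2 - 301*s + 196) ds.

11*log(s - 7)/18 - 8*log(s - 4)/3 + log(s - 1)/18 + 80/(3*s - 21) + C

Factor the denominator: (s - 7)**2*(s - 4)*(s - 1).
Partial-fraction decomposition: 1/(18*(s - 1)) - 8/(3*(s - 4)) + 11/(18*(s - 7)) - 80/(3*(s - 7)**2).
Integrate each term; A/(s−a) gives A·log|s−a|; A/(s−a)² gives −A/(s−a).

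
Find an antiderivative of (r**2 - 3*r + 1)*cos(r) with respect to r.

Use integration by parts with u = r**2 - 3*r + 1, dv = cos(r) dr, so v = sin(r).
Apply parts 2 times (tabular method): alternate signs, differentiate u down to 0, integrate dv up.

r**2*sin(r) - 3*r*sin(r) + 2*r*cos(r) - sin(r) - 3*cos(r) + C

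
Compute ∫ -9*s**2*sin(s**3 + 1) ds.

3*cos(s**3 + 1) + C

Let u = s**3 + 1, so du = (3*s**2) ds.
Rewriting, the integral becomes -3·∫ sin(u) du = -3·-cos(u).
Substituting back, u = s**3 + 1.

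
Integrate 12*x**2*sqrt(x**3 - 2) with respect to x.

8*(x**3 - 2)**(3/2)/3 + C

Let u = x**3 - 2, so du = (3*x**2) dx.
Rewriting, the integral becomes 4·∫ √u du = 4·(2/3)u^(3/2).
Substituting back, u = x**3 - 2.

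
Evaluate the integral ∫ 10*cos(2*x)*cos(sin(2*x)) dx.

Let u = sin(2*x), so du = (2*cos(2*x)) dx.
Rewriting, the integral becomes 5·∫ cos(u) du = 5·sin(u).
Substituting back, u = sin(2*x).

5*sin(sin(2*x)) + C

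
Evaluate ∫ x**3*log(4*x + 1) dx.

x**4*log(4*x + 1)/4 - x**4/16 + x**3/48 - x**2/128 + x/256 - log(4*x + 1)/1024 + C

Use integration by parts with u = log(4*x + 1), dv = x**3 dx.
Then du = 4/(4*x + 1) dx and v = x**4/4.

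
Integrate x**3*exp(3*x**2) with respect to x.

Let u = x², du = 2x dx; rewrite as (1/2)∫ u^1·exp(3u) du.
Now integrate by parts 1 time.

(3*x**2 - 1)*exp(3*x**2)/18 + C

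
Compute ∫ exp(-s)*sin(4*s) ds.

Let I denote the integral. Integrate by parts with u = sin(4*s), dv = exp(-s) ds, so v = -exp(-s): I = -exp(-s)*sin(4*s) + 4·∫ exp(-s)*cos(4*s) ds.
Apply parts again with u = cos(4*s), dv = exp(-s) ds: ∫ exp(-s)*cos(4*s) ds = -exp(-s)*cos(4*s) − 4·I. Substituting back brings back I: I = -exp(-s)*sin(4*s) - 4*exp(-s)*cos(4*s) − 16·I.
Solving for I: (1 + 16)·I equals the remaining terms, so I = (1/17)·(-exp(-s)*sin(4*s) - 4*exp(-s)*cos(4*s)).

-exp(-s)*sin(4*s)/17 - 4*exp(-s)*cos(4*s)/17 + C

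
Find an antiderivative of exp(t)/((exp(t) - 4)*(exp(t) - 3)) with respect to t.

Let u = e^t, du = e^t dt.
The integral becomes ∫ du/((u-4)(u-3)); decompose into partial fractions.

log(exp(t) - 4) - log(exp(t) - 3) + C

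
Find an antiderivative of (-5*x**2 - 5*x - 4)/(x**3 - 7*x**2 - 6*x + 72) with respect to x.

-107*log(x - 6)/9 + 52*log(x - 4)/7 - 34*log(x + 3)/63 + C

Factor the denominator: (x - 6)*(x - 4)*(x + 3).
Partial-fraction decomposition: -34/(63*(x + 3)) + 52/(7*(x - 4)) - 107/(9*(x - 6)).
Integrate each term: A/(x−a) contributes A·log|x−a|.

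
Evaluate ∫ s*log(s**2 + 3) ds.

s**2*log(s**2 + 3)/2 - s**2/2 + 3*log(s**2 + 3)/2 + C

Let u = s**2 + 3, so du = (2*s) ds.
The integral becomes (1/2)·∫ log(u) du; integrate by parts with u′=log(u), dv′=du.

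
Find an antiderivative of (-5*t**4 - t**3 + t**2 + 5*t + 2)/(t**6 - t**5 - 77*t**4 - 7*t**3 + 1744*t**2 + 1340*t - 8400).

-6131*log(t - 7)/3960 + 1657*log(t - 6)/1210 - 3*log(t - 2)/245 + 203*log(t + 4)/110 - 706243*log(t + 5)/426888 + 1499/(462*t + 2310) + C

Factor the denominator: (t - 7)*(t - 6)*(t - 2)*(t + 4)*(t + 5)**2.
Partial-fraction decomposition: -706243/(426888*(t + 5)) - 1499/(462*(t + 5)**2) + 203/(110*(t + 4)) - 3/(245*(t - 2)) + 1657/(1210*(t - 6)) - 6131/(3960*(t - 7)).
Integrate each term; A/(t−a) gives A·log|t−a|; A/(t−a)² gives −A/(t−a).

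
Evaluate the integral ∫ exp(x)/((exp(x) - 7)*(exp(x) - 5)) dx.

Let u = e^x, du = e^x dx.
The integral becomes ∫ du/((u-5)(u-7)); decompose into partial fractions.

log(exp(x) - 7)/2 - log(exp(x) - 5)/2 + C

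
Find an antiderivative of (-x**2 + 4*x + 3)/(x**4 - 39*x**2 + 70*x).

3*log(x)/70 - log(x - 5)/90 - 7*log(x - 2)/54 + 37*log(x + 7)/378 + C

Factor the denominator: x*(x - 5)*(x - 2)*(x + 7).
Partial-fraction decomposition: 37/(378*(x + 7)) - 7/(54*(x - 2)) - 1/(90*(x - 5)) + 3/(70*x).
Integrate each term: A/(x−a) contributes A·log|x−a|.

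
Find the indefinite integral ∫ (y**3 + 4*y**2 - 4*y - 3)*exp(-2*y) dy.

(-4*y**3 - 22*y**2 - 6*y + 9)*exp(-2*y)/8 + C

Use integration by parts with u = y**3 + 4*y**2 - 4*y - 3, dv = exp(-2*y) dy, so v = -exp(-2*y)/2.
Apply parts 3 times (tabular method): alternate signs, differentiate u down to 0, integrate dv up.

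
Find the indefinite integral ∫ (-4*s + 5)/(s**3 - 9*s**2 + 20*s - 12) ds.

-19*log(s - 6)/20 + 3*log(s - 2)/4 + log(s - 1)/5 + C

Factor the denominator: (s - 6)*(s - 2)*(s - 1).
Partial-fraction decomposition: 1/(5*(s - 1)) + 3/(4*(s - 2)) - 19/(20*(s - 6)).
Integrate each term: A/(s−a) contributes A·log|s−a|.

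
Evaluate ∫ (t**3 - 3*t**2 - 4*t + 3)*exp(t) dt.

Use integration by parts with u = t**3 - 3*t**2 - 4*t + 3, dv = exp(t) dt, so v = exp(t).
Apply parts 3 times (tabular method): alternate signs, differentiate u down to 0, integrate dv up.

(t**3 - 6*t**2 + 8*t - 5)*exp(t) + C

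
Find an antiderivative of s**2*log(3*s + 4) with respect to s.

Use integration by parts with u = log(3*s + 4), dv = s**2 ds.
Then du = 3/(3*s + 4) ds and v = s**3/3.

s**3*log(3*s + 4)/3 - s**3/9 + 2*s**2/9 - 16*s/27 + 64*log(3*s + 4)/81 + C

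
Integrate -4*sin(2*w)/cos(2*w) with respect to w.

Let u = cos(2*w), so du = (-2*sin(2*w)) dw.
Rewriting, the integral becomes 2·∫ 1/u du = 2·log(u).
Substituting back, u = cos(2*w).

2*log(cos(2*w)) + C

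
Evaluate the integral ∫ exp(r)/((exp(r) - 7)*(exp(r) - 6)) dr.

Let u = e^r, du = e^r dr.
The integral becomes ∫ du/((u-6)(u-7)); decompose into partial fractions.

log(exp(r) - 7) - log(exp(r) - 6) + C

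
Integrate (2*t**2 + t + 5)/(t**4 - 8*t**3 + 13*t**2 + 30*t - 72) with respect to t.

41*log(t - 4)/6 - 169*log(t - 3)/25 - 11*log(t + 2)/150 + 26/(5*t - 15) + C

Factor the denominator: (t - 4)*(t - 3)**2*(t + 2).
Partial-fraction decomposition: -11/(150*(t + 2)) - 169/(25*(t - 3)) - 26/(5*(t - 3)**2) + 41/(6*(t - 4)).
Integrate each term; A/(t−a) gives A·log|t−a|; A/(t−a)² gives −A/(t−a).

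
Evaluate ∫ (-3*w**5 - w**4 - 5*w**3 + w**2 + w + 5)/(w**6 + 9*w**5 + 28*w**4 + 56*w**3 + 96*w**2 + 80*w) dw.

log(w)/16 + 559*log(w + 2)/144 - 1880*log(w + 5)/261 + 15*log(w**2 + 4)/116 + 183*atan(w/2)/928 + 127/(48*w + 96) + C

Factor the denominator: w*(w + 2)**2*(w + 5)*(w**2 + 4).
Partial-fraction decomposition: 3*(40*w + 61)/(464*(w**2 + 4)) - 1880/(261*(w + 5)) + 559/(144*(w + 2)) - 127/(48*(w + 2)**2) + 1/(16*w).
Integrate each term; A/(w−a) gives A·log|w−a|; the (Bw+D)/(w²+p²) term gives a log and an atan.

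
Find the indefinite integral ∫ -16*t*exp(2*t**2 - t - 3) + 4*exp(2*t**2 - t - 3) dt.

Let u = 2*t**2 - t - 3, so du = (4*t - 1) dt.
Rewriting, the integral becomes -4·∫ e^u du = -4·e^u.
Substituting back, u = 2*t**2 - t - 3.

-4*exp(2*t**2 - t - 3) + C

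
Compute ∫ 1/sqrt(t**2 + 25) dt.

log(t + sqrt(t**2 + 25)) + C

Substitute t = 5·tan(θ), so dt = 5·sec(θ)^2 dθ and the radical becomes sqrt(t**2 + 25) = 5·sec(θ) by the Pythagorean identity.
Integrate the resulting trig expression in θ, then back-substitute tan(θ) = t/5, sec(θ) = sqrt(t**2 + 25)/5 (absorbing any constant into C).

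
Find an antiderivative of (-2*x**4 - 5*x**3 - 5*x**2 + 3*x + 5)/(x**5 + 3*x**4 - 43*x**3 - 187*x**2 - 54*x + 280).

Factor the denominator: (x - 7)*(x - 1)*(x + 2)*(x + 4)*(x + 5).
Partial-fraction decomposition: -95/(27*(x + 5)) + 279/(110*(x + 4)) - 13/(162*(x + 2)) + 1/(135*(x - 1)) - 842/(891*(x - 7)).
Integrate each term: A/(x−a) contributes A·log|x−a|.

-842*log(x - 7)/891 + log(x - 1)/135 - 13*log(x + 2)/162 + 279*log(x + 4)/110 - 95*log(x + 5)/27 + C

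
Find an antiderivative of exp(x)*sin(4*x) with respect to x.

exp(x)*sin(4*x)/17 - 4*exp(x)*cos(4*x)/17 + C

Let I denote the integral. Integrate by parts with u = sin(4*x), dv = exp(x) dx, so v = exp(x): I = exp(x)*sin(4*x) − 4·∫ exp(x)*cos(4*x) dx.
Apply parts again with u = cos(4*x), dv = exp(x) dx: ∫ exp(x)*cos(4*x) dx = exp(x)*cos(4*x) + 4·I. Substituting back brings back I: I = exp(x)*sin(4*x) - 4*exp(x)*cos(4*x) − 16·I.
Solving for I: (1 + 16)·I equals the remaining terms, so I = (1/17)·(exp(x)*sin(4*x) - 4*exp(x)*cos(4*x)).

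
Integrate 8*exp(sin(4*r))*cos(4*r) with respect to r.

Let u = sin(4*r), so du = (4*cos(4*r)) dr.
Rewriting, the integral becomes 2·∫ e^u du = 2·e^u.
Substituting back, u = sin(4*r).

2*exp(sin(4*r)) + C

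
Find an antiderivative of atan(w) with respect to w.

Use integration by parts with u = arctan(w), dv = dw.
Then du = 1/(w**2 + 1) dw.

w*atan(w) - log(w**2 + 1)/2 + C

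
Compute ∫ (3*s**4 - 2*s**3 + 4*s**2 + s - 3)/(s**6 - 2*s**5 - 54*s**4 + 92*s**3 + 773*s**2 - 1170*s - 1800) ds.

Factor the denominator: (s - 6)*(s - 4)*(s - 3)*(s + 1)*(s + 5)**2.
Partial-fraction decomposition: -108173/(836352*(s + 5)) + 739/(1056*(s + 5)**2) - 1/(448*(s + 1)) + 75/(256*(s - 3)) - 47/(54*(s - 4)) + 1201/(1694*(s - 6)).
Integrate each term; A/(s−a) gives A·log|s−a|; A/(s−a)² gives −A/(s−a).

1201*log(s - 6)/1694 - 47*log(s - 4)/54 + 75*log(s - 3)/256 - log(s + 1)/448 - 108173*log(s + 5)/836352 - 739/(1056*s + 5280) + C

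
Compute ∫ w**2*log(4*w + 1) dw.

w**3*log(4*w + 1)/3 - w**3/9 + w**2/24 - w/48 + log(4*w + 1)/192 + C

Use integration by parts with u = log(4*w + 1), dv = w**2 dw.
Then du = 4/(4*w + 1) dw and v = w**3/3.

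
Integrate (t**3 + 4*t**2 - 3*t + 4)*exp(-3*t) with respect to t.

Use integration by parts with u = t**3 + 4*t**2 - 3*t + 4, dv = exp(-3*t) dt, so v = -exp(-3*t)/3.
Apply parts 3 times (tabular method): alternate signs, differentiate u down to 0, integrate dv up.

(-9*t**3 - 45*t**2 - 3*t - 37)*exp(-3*t)/27 + C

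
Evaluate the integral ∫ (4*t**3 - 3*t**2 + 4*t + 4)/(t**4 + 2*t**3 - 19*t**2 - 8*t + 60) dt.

Factor the denominator: (t - 3)*(t - 2)*(t + 2)*(t + 5).
Partial-fraction decomposition: 197/(56*(t + 5)) - 4/(5*(t + 2)) - 8/(7*(t - 2)) + 97/(40*(t - 3)).
Integrate each term: A/(t−a) contributes A·log|t−a|.

97*log(t - 3)/40 - 8*log(t - 2)/7 - 4*log(t + 2)/5 + 197*log(t + 5)/56 + C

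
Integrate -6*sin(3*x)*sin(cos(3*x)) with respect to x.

-2*cos(cos(3*x)) + C

Let u = cos(3*x), so du = (-3*sin(3*x)) dx.
Rewriting, the integral becomes 2·∫ sin(u) du = 2·-cos(u).
Substituting back, u = cos(3*x).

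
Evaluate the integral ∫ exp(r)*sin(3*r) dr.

Let I denote the integral. Integrate by parts with u = sin(3*r), dv = exp(r) dr, so v = exp(r): I = exp(r)*sin(3*r) − 3·∫ exp(r)*cos(3*r) dr.
Apply parts again with u = cos(3*r), dv = exp(r) dr: ∫ exp(r)*cos(3*r) dr = exp(r)*cos(3*r) + 3·I. Substituting back brings back I: I = exp(r)*sin(3*r) - 3*exp(r)*cos(3*r) − 9·I.
Solving for I: (1 + 9)·I equals the remaining terms, so I = (1/10)·(exp(r)*sin(3*r) - 3*exp(r)*cos(3*r)).

exp(r)*sin(3*r)/10 - 3*exp(r)*cos(3*r)/10 + C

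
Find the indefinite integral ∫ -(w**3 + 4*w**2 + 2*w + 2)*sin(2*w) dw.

Use integration by parts with u = w**3 + 4*w**2 + 2*w + 2, dv = -sin(2*w) dw, so v = cos(2*w)/2.
Apply parts 3 times (tabular method): alternate signs, differentiate u down to 0, integrate dv up.

w**3*cos(2*w)/2 - 3*w**2*sin(2*w)/4 + 2*w**2*cos(2*w) - 2*w*sin(2*w) + w*cos(2*w)/4 - sin(2*w)/8 + C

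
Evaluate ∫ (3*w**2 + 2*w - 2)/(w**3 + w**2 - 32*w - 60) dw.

59*log(w - 6)/44 - log(w + 2)/4 + 21*log(w + 5)/11 + C

Factor the denominator: (w - 6)*(w + 2)*(w + 5).
Partial-fraction decomposition: 21/(11*(w + 5)) - 1/(4*(w + 2)) + 59/(44*(w - 6)).
Integrate each term: A/(w−a) contributes A·log|w−a|.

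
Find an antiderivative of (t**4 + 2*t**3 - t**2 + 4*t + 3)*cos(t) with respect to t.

t**4*sin(t) + 2*t**3*sin(t) + 4*t**3*cos(t) - 13*t**2*sin(t) + 6*t**2*cos(t) - 8*t*sin(t) - 26*t*cos(t) + 29*sin(t) - 8*cos(t) + C

Use integration by parts with u = t**4 + 2*t**3 - t**2 + 4*t + 3, dv = cos(t) dt, so v = sin(t).
Apply parts 4 times (tabular method): alternate signs, differentiate u down to 0, integrate dv up.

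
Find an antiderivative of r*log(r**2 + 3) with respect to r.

r**2*log(r**2 + 3)/2 - r**2/2 + 3*log(r**2 + 3)/2 + C

Let u = r**2 + 3, so du = (2*r) dr.
The integral becomes (1/2)·∫ log(u) du; integrate by parts with u′=log(u), dv′=du.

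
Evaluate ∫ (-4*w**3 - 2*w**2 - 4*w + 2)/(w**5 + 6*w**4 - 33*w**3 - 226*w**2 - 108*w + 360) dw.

Factor the denominator: (w - 6)*(w - 1)*(w + 2)*(w + 5)*(w + 6).
Partial-fraction decomposition: 409/(168*(w + 6)) - 236/(99*(w + 5)) + 17/(144*(w + 2)) + 4/(315*(w - 1)) - 479/(2640*(w - 6)).
Integrate each term: A/(w−a) contributes A·log|w−a|.

-479*log(w - 6)/2640 + 4*log(w - 1)/315 + 17*log(w + 2)/144 - 236*log(w + 5)/99 + 409*log(w + 6)/168 + C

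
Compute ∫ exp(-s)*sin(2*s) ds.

-exp(-s)*sin(2*s)/5 - 2*exp(-s)*cos(2*s)/5 + C

Let I denote the integral. Integrate by parts with u = sin(2*s), dv = exp(-s) ds, so v = -exp(-s): I = -exp(-s)*sin(2*s) + 2·∫ exp(-s)*cos(2*s) ds.
Apply parts again with u = cos(2*s), dv = exp(-s) ds: ∫ exp(-s)*cos(2*s) ds = -exp(-s)*cos(2*s) − 2·I. Substituting back brings back I: I = -exp(-s)*sin(2*s) - 2*exp(-s)*cos(2*s) − 4·I.
Solving for I: (1 + 4)·I equals the remaining terms, so I = (1/5)·(-exp(-s)*sin(2*s) - 2*exp(-s)*cos(2*s)).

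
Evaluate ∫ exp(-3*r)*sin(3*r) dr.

Let I denote the integral. Integrate by parts with u = sin(3*r), dv = exp(-3*r) dr, so v = -exp(-3*r)/3: I = -exp(-3*r)*sin(3*r)/3 + ∫ exp(-3*r)*cos(3*r) dr.
Apply parts again with u = cos(3*r), dv = exp(-3*r) dr: ∫ exp(-3*r)*cos(3*r) dr = -exp(-3*r)*cos(3*r)/3 − I. Substituting back brings back I: I = -exp(-3*r)*sin(3*r)/3 - exp(-3*r)*cos(3*r)/3 − I.
Solving for I: (1 + 1)·I equals the remaining terms, so I = (1/2)·(-exp(-3*r)*sin(3*r)/3 - exp(-3*r)*cos(3*r)/3).

-exp(-3*r)*sin(3*r)/6 - exp(-3*r)*cos(3*r)/6 + C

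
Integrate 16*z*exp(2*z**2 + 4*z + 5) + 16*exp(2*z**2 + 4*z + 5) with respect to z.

Let u = 2*z**2 + 4*z + 5, so du = (4*z + 4) dz.
Rewriting, the integral becomes 4·∫ e^u du = 4·e^u.
Substituting back, u = 2*z**2 + 4*z + 5.

4*exp(2*z**2 + 4*z + 5) + C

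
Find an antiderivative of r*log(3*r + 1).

Use integration by parts with u = log(3*r + 1), dv = r dr.
Then du = 3/(3*r + 1) dr and v = r**2/2.

r**2*log(3*r + 1)/2 - r**2/4 + r/6 - log(3*r + 1)/18 + C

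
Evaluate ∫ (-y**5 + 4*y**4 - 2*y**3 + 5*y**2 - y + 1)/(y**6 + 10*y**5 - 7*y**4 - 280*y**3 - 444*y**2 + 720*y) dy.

Factor the denominator: y*(y - 5)*(y - 1)*(y + 4)*(y + 6)**2.
Partial-fraction decomposition: 465229/(213444*(y + 6)) + 13579/(924*(y + 6)**2) - 2261/(720*(y + 4)) - 3/(490*(y - 1)) - 377/(10890*(y - 5)) + 1/(720*y).
Integrate each term; A/(y−a) gives A·log|y−a|; A/(y−a)² gives −A/(y−a).

log(y)/720 - 377*log(y - 5)/10890 - 3*log(y - 1)/490 - 2261*log(y + 4)/720 + 465229*log(y + 6)/213444 - 13579/(924*y + 5544) + C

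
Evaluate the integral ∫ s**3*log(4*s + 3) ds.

s**4*log(4*s + 3)/4 - s**4/16 + s**3/16 - 9*s**2/128 + 27*s/256 - 81*log(4*s + 3)/1024 + C

Use integration by parts with u = log(4*s + 3), dv = s**3 ds.
Then du = 4/(4*s + 3) ds and v = s**4/4.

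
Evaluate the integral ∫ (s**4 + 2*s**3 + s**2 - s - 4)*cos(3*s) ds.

s**4*sin(3*s)/3 + 2*s**3*sin(3*s)/3 + 4*s**3*cos(3*s)/9 - s**2*sin(3*s)/9 + 2*s**2*cos(3*s)/3 - 7*s*sin(3*s)/9 - 2*s*cos(3*s)/27 - 106*sin(3*s)/81 - 7*cos(3*s)/27 + C

Use integration by parts with u = s**4 + 2*s**3 + s**2 - s - 4, dv = cos(3*s) ds, so v = sin(3*s)/3.
Apply parts 4 times (tabular method): alternate signs, differentiate u down to 0, integrate dv up.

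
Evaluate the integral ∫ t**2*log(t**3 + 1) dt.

Let u = t**3 + 1, so du = (3*t**2) dt.
The integral becomes (1/3)·∫ log(u) du; integrate by parts with u′=log(u), dv′=du.

t**3*log(t**3 + 1)/3 - t**3/3 + log(t**3 + 1)/3 + C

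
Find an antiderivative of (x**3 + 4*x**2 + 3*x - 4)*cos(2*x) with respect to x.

Use integration by parts with u = x**3 + 4*x**2 + 3*x - 4, dv = cos(2*x) dx, so v = sin(2*x)/2.
Apply parts 3 times (tabular method): alternate signs, differentiate u down to 0, integrate dv up.

x**3*sin(2*x)/2 + 2*x**2*sin(2*x) + 3*x**2*cos(2*x)/4 + 3*x*sin(2*x)/4 + 2*x*cos(2*x) - 3*sin(2*x) + 3*cos(2*x)/8 + C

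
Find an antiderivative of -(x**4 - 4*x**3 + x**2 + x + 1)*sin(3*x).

x**4*cos(3*x)/3 - 4*x**3*sin(3*x)/9 - 4*x**3*cos(3*x)/3 + 4*x**2*sin(3*x)/3 - x**2*cos(3*x)/9 + 2*x*sin(3*x)/27 + 11*x*cos(3*x)/9 - 11*sin(3*x)/27 + 29*cos(3*x)/81 + C

Use integration by parts with u = x**4 - 4*x**3 + x**2 + x + 1, dv = -sin(3*x) dx, so v = cos(3*x)/3.
Apply parts 4 times (tabular method): alternate signs, differentiate u down to 0, integrate dv up.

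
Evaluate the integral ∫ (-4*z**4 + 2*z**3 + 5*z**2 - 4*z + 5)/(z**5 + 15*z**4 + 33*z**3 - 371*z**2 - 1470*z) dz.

-log(z)/294 - 107*log(z - 5)/396 - 5407*log(z + 6)/66 + 137941*log(z + 7)/1764 - 2503/(21*z + 147) + C

Factor the denominator: z*(z - 5)*(z + 6)*(z + 7)**2.
Partial-fraction decomposition: 137941/(1764*(z + 7)) + 2503/(21*(z + 7)**2) - 5407/(66*(z + 6)) - 107/(396*(z - 5)) - 1/(294*z).
Integrate each term; A/(z−a) gives A·log|z−a|; A/(z−a)² gives −A/(z−a).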